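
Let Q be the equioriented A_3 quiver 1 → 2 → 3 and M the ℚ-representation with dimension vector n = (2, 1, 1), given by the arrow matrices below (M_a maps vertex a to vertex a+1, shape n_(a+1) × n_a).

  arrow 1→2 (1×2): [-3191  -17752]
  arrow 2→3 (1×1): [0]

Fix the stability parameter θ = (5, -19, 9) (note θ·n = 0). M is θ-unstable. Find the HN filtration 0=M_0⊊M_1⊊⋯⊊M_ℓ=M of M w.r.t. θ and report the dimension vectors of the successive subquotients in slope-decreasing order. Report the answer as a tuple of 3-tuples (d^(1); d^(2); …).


Barcode: M ≅ I[1,1], I[1,2], I[3,3]. HN layers by μ_θ (3 steps, strictly decreasing):
  μ^(1)=9; μ^(2)=5; μ^(3)=-7

((0, 0, 1); (1, 0, 0); (1, 1, 0))


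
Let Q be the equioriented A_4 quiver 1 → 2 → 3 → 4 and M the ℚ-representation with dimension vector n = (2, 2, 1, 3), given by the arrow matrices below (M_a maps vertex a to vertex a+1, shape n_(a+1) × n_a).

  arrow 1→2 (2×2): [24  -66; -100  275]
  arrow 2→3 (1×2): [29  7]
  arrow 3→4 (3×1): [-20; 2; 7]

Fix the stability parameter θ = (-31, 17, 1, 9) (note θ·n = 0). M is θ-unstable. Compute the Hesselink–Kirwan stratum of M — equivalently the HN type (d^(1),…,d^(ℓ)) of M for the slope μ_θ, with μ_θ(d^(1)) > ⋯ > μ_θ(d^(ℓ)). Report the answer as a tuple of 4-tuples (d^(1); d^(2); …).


Via rank(M_{q-1}∘⋯∘M_p): M ≅ I[1,1], I[1,4], I[2,2], I[4,4]^2.
μ_θ-semistable layers: μ^(1)=17; μ^(2)=9; μ^(3)=-31

((0, 1, 0, 0); (0, 1, 1, 3); (2, 0, 0, 0))


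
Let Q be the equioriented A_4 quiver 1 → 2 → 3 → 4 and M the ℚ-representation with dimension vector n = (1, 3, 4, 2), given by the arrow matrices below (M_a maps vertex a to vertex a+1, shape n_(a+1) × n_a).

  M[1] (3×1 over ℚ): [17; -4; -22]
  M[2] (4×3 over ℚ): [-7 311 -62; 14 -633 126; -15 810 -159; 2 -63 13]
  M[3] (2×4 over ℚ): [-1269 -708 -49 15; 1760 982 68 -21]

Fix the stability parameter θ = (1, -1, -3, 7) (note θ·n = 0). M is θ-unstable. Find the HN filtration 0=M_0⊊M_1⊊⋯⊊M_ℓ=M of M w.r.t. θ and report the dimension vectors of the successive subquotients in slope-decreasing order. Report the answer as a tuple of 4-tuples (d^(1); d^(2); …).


Via rank(M_{q-1}∘⋯∘M_p): M ≅ I[1,3], I[2,4]^2, I[3,3].
μ_θ-semistable layers: μ^(1)=7; μ^(2)=-1; μ^(3)=-2; μ^(4)=-3

((0, 0, 0, 2); (1, 1, 1, 0); (0, 2, 2, 0); (0, 0, 1, 0))


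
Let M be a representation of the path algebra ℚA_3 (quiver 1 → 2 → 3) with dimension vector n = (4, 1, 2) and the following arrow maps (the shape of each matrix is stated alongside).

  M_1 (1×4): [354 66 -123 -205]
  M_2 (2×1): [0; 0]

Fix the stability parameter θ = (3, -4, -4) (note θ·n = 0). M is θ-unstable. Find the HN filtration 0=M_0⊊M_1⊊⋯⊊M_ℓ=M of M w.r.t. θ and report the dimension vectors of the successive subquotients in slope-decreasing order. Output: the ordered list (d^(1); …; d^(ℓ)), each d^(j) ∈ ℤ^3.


Interval decomposition of M: I[1,1]^3, I[1,2], I[3,3]^2.
HN type (ℓ=3): μ^(1)=3; μ^(2)=-1/2; μ^(3)=-4

((3, 0, 0); (1, 1, 0); (0, 0, 2))


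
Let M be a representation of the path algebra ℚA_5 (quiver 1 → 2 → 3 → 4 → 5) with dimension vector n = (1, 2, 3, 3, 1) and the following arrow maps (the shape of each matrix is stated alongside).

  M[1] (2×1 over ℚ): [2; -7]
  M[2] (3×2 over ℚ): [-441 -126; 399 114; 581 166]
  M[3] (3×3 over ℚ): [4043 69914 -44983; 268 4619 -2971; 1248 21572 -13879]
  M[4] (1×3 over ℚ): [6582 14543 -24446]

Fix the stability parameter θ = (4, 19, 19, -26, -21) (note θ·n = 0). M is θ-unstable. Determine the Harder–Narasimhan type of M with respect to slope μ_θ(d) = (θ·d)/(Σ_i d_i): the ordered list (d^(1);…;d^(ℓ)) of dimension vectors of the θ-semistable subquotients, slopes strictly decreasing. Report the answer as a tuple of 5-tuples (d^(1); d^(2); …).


Via rank(M_{q-1}∘⋯∘M_p): M ≅ I[1,2], I[2,4], I[3,4], I[3,5].
μ_θ-semistable layers: μ^(1)=19; μ^(2)=4; μ^(3)=-7/2; μ^(4)=-28/3

((0, 1, 0, 0, 0); (1, 1, 1, 1, 0); (0, 0, 1, 1, 0); (0, 0, 1, 1, 1))


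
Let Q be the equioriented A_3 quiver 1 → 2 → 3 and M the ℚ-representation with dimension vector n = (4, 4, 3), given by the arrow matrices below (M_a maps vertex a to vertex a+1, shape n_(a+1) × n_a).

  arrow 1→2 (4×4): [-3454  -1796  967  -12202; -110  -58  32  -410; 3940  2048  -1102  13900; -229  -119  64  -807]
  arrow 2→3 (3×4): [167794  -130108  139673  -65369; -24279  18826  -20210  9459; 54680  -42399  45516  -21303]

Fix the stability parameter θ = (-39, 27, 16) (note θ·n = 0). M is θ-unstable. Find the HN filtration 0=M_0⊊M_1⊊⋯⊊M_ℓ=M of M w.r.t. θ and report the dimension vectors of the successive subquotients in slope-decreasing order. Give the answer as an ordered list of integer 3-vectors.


Interval decomposition of M: I[1,1]^2, I[1,3]^2, I[2,2], I[2,3].
HN type (ℓ=3): μ^(1)=27; μ^(2)=43/2; μ^(3)=-39

((0, 1, 0); (0, 3, 3); (4, 0, 0))


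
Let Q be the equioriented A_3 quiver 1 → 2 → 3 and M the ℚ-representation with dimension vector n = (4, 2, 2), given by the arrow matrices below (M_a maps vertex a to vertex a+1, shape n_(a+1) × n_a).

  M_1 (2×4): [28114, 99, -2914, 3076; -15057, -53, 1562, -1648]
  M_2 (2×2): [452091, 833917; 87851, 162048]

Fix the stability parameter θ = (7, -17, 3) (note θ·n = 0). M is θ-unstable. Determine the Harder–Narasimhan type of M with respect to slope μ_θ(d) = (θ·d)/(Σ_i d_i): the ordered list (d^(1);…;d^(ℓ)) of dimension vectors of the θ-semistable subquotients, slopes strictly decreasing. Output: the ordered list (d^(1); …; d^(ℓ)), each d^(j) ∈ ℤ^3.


Via rank(M_{q-1}∘⋯∘M_p): M ≅ I[1,1]^2, I[1,3]^2.
μ_θ-semistable layers: μ^(1)=7; μ^(2)=3; μ^(3)=-5

((2, 0, 0); (0, 0, 2); (2, 2, 0))


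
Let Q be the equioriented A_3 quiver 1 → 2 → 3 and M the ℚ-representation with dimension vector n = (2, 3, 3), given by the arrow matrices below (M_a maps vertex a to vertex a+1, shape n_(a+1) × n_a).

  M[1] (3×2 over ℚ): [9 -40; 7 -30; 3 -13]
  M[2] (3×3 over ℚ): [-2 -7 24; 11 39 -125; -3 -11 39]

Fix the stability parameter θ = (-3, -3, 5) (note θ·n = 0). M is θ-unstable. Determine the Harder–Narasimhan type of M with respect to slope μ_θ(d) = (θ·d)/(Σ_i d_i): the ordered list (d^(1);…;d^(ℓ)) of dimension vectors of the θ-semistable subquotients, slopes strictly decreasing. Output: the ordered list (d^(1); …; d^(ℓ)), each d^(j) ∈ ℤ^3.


Barcode: M ≅ I[1,3]^2, I[2,3]. HN layers by μ_θ (2 steps, strictly decreasing):
  μ^(1)=5; μ^(2)=-3

((0, 0, 3); (2, 3, 0))


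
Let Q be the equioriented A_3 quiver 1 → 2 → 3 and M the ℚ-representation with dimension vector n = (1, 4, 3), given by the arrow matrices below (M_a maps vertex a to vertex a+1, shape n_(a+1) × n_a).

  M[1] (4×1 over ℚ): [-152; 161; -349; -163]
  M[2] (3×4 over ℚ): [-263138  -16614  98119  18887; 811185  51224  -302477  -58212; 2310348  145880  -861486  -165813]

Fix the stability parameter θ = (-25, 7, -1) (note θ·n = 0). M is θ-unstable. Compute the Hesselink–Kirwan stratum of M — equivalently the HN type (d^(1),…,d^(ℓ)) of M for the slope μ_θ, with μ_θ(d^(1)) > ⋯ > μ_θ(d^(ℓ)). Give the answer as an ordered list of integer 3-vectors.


Via rank(M_{q-1}∘⋯∘M_p): M ≅ I[1,3], I[2,2], I[2,3]^2.
μ_θ-semistable layers: μ^(1)=7; μ^(2)=3; μ^(3)=-25

((0, 1, 0); (0, 3, 3); (1, 0, 0))


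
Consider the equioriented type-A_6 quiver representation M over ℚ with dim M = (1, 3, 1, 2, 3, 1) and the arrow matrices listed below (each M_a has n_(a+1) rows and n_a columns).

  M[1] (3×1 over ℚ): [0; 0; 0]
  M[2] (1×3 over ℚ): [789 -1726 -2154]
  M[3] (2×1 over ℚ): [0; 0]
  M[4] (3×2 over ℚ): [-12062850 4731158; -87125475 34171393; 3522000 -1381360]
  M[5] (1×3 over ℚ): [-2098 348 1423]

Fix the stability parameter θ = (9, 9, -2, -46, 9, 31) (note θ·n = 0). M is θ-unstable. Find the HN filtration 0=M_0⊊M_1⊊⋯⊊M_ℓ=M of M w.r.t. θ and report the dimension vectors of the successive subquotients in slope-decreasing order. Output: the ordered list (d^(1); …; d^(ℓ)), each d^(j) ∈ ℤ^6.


Interval decomposition of M: I[1,1], I[2,2]^2, I[2,3], I[4,4], I[4,5], I[5,5], I[5,6].
HN type (ℓ=4): μ^(1)=31; μ^(2)=9; μ^(3)=7/2; μ^(4)=-46

((0, 0, 0, 0, 0, 1); (1, 2, 0, 0, 3, 0); (0, 1, 1, 0, 0, 0); (0, 0, 0, 2, 0, 0))


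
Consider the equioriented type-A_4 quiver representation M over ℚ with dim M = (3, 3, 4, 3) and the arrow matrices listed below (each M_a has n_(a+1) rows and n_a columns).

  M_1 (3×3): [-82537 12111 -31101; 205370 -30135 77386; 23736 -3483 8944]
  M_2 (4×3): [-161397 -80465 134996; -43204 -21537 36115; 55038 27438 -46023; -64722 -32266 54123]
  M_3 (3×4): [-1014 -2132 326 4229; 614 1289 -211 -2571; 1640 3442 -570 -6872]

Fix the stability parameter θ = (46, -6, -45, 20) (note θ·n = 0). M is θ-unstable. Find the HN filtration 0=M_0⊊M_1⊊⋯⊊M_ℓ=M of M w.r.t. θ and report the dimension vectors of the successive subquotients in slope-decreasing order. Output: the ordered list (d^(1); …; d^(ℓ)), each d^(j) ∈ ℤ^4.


Barcode: M ≅ I[1,1], I[1,3], I[1,4], I[2,4], I[3,3], I[4,4]. HN layers by μ_θ (5 steps, strictly decreasing):
  μ^(1)=46; μ^(2)=20; μ^(3)=-5/3; μ^(4)=-51/2; μ^(5)=-45

((1, 0, 0, 0); (0, 0, 0, 3); (2, 2, 2, 0); (0, 1, 1, 0); (0, 0, 1, 0))


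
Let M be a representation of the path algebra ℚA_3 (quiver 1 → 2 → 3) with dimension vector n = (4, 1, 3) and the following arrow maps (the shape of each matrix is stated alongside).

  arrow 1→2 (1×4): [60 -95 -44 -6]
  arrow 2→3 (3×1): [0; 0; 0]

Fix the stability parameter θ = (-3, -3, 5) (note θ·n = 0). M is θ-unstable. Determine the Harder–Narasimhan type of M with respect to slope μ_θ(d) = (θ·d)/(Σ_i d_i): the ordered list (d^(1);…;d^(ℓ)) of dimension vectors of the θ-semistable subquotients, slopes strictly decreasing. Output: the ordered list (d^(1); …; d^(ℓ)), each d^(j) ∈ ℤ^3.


Interval decomposition of M: I[1,1]^3, I[1,2], I[3,3]^3.
HN type (ℓ=2): μ^(1)=5; μ^(2)=-3

((0, 0, 3); (4, 1, 0))


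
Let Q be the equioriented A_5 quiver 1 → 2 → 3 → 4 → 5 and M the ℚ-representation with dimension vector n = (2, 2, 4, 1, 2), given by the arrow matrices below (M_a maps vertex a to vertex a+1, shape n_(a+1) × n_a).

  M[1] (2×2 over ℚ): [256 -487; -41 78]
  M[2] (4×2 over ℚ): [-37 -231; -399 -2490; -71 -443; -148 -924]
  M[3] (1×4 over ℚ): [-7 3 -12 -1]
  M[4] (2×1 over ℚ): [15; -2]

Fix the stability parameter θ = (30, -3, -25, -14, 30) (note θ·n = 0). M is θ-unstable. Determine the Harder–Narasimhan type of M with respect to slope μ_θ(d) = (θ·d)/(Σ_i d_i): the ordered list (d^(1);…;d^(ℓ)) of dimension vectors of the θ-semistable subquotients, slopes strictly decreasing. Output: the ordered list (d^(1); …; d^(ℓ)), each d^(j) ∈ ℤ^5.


Barcode: M ≅ I[1,3], I[1,5], I[3,3]^2, I[5,5]. HN layers by μ_θ (4 steps, strictly decreasing):
  μ^(1)=30; μ^(2)=2/3; μ^(3)=-3; μ^(4)=-25

((0, 0, 0, 0, 2); (1, 1, 1, 0, 0); (1, 1, 1, 1, 0); (0, 0, 2, 0, 0))


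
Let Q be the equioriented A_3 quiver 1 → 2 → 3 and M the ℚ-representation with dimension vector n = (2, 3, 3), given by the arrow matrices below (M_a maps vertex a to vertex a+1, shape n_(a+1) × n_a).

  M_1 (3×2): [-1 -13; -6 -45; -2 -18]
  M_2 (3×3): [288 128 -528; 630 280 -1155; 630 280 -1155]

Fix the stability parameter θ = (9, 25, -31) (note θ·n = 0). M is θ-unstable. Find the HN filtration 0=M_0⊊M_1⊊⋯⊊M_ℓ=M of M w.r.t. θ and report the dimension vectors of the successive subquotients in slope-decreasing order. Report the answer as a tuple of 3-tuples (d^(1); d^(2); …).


Interval decomposition of M: I[1,2]^2, I[2,3], I[3,3]^2.
HN type (ℓ=4): μ^(1)=25; μ^(2)=9; μ^(3)=-3; μ^(4)=-31

((0, 2, 0); (2, 0, 0); (0, 1, 1); (0, 0, 2))


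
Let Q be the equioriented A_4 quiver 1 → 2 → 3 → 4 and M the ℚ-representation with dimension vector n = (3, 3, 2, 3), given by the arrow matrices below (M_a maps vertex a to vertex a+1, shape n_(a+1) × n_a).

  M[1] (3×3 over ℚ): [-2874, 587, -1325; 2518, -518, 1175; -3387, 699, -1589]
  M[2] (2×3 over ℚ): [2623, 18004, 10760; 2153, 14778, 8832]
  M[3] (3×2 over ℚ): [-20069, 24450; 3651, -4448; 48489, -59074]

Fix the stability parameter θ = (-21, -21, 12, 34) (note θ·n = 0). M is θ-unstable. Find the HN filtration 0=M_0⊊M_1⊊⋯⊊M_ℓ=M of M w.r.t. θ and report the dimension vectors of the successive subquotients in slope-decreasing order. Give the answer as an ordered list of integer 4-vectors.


Barcode: M ≅ I[1,2], I[1,4]^2, I[4,4]. HN layers by μ_θ (3 steps, strictly decreasing):
  μ^(1)=34; μ^(2)=12; μ^(3)=-21

((0, 0, 0, 3); (0, 0, 2, 0); (3, 3, 0, 0))


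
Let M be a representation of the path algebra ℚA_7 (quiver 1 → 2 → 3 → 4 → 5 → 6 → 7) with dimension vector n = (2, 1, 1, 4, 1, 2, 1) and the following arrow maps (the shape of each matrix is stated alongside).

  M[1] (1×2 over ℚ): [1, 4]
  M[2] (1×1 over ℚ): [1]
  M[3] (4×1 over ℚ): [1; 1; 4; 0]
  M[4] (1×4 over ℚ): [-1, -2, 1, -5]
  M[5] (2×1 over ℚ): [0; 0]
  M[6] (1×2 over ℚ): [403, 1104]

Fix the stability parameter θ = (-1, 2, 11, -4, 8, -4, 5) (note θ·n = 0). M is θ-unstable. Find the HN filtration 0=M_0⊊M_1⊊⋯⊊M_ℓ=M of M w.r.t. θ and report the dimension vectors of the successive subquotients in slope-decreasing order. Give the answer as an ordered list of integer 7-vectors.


Interval decomposition of M: I[1,1], I[1,5], I[4,4]^3, I[6,6], I[6,7].
HN type (ℓ=6): μ^(1)=8; μ^(2)=5; μ^(3)=7/2; μ^(4)=2; μ^(5)=-1; μ^(6)=-4

((0, 0, 0, 0, 1, 0, 0); (0, 0, 0, 0, 0, 0, 1); (0, 0, 1, 1, 0, 0, 0); (0, 1, 0, 0, 0, 0, 0); (2, 0, 0, 0, 0, 0, 0); (0, 0, 0, 3, 0, 2, 0))


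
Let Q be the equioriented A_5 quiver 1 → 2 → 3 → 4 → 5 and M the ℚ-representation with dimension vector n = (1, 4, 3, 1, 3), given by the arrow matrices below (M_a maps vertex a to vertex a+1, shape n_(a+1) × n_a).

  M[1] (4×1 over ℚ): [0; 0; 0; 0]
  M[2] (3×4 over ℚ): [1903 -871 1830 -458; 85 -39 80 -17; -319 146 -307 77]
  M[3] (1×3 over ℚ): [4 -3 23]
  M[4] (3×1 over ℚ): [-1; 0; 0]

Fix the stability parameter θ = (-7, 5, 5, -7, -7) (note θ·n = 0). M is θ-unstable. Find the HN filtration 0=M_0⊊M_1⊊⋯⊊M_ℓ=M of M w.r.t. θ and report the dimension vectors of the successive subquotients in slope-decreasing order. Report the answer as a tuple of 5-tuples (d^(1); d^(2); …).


Via rank(M_{q-1}∘⋯∘M_p): M ≅ I[1,1], I[2,2], I[2,3]^2, I[2,5], I[5,5]^2.
μ_θ-semistable layers: μ^(1)=5; μ^(2)=-1; μ^(3)=-7

((0, 3, 2, 0, 0); (0, 1, 1, 1, 1); (1, 0, 0, 0, 2))


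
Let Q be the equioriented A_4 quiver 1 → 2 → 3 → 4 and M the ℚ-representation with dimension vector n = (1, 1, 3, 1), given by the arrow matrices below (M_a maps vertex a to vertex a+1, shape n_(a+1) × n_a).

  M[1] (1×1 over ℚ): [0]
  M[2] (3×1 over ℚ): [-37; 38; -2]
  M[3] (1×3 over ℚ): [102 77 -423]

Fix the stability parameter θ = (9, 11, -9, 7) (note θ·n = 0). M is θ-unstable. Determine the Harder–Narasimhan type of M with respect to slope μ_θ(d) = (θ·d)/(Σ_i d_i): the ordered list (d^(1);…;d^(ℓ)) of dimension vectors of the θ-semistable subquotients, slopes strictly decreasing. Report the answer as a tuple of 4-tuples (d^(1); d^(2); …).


Via rank(M_{q-1}∘⋯∘M_p): M ≅ I[1,1], I[2,4], I[3,3]^2.
μ_θ-semistable layers: μ^(1)=9; μ^(2)=7; μ^(3)=1; μ^(4)=-9

((1, 0, 0, 0); (0, 0, 0, 1); (0, 1, 1, 0); (0, 0, 2, 0))


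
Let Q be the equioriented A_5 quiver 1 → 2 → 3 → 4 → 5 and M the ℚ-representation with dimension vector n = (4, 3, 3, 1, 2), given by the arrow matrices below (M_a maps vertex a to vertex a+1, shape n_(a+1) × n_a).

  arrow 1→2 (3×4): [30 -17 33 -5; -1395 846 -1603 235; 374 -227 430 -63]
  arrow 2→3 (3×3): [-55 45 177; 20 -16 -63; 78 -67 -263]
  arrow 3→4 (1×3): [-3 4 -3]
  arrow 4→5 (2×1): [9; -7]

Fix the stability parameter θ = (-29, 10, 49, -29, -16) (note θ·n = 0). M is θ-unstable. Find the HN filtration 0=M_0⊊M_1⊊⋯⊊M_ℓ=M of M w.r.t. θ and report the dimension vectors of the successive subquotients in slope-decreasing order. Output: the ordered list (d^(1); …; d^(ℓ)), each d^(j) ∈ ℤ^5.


Interval decomposition of M: I[1,1], I[1,3]^2, I[1,5], I[5,5].
HN type (ℓ=5): μ^(1)=49; μ^(2)=10; μ^(3)=7/2; μ^(4)=-16; μ^(5)=-29

((0, 0, 2, 0, 0); (0, 2, 0, 0, 0); (0, 1, 1, 1, 1); (0, 0, 0, 0, 1); (4, 0, 0, 0, 0))


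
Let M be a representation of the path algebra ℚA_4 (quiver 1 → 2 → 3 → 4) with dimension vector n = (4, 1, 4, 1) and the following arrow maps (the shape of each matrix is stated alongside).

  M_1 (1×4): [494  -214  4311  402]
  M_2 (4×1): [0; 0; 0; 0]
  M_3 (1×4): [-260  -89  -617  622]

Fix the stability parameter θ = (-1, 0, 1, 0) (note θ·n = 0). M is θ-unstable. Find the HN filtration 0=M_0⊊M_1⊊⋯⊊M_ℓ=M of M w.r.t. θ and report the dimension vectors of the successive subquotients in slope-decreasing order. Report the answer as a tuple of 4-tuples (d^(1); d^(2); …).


Barcode: M ≅ I[1,1]^3, I[1,2], I[3,3]^3, I[3,4]. HN layers by μ_θ (4 steps, strictly decreasing):
  μ^(1)=1; μ^(2)=1/2; μ^(3)=0; μ^(4)=-1

((0, 0, 3, 0); (0, 0, 1, 1); (0, 1, 0, 0); (4, 0, 0, 0))


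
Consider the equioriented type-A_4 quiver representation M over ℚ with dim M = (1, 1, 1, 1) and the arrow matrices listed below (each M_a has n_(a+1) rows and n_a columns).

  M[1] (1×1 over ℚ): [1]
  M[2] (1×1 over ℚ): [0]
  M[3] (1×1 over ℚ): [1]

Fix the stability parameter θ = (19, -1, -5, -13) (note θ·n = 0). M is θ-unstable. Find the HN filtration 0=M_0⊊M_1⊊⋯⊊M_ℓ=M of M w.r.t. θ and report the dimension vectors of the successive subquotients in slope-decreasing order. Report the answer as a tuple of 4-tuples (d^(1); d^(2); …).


Via rank(M_{q-1}∘⋯∘M_p): M ≅ I[1,2], I[3,4].
μ_θ-semistable layers: μ^(1)=9; μ^(2)=-9

((1, 1, 0, 0); (0, 0, 1, 1))


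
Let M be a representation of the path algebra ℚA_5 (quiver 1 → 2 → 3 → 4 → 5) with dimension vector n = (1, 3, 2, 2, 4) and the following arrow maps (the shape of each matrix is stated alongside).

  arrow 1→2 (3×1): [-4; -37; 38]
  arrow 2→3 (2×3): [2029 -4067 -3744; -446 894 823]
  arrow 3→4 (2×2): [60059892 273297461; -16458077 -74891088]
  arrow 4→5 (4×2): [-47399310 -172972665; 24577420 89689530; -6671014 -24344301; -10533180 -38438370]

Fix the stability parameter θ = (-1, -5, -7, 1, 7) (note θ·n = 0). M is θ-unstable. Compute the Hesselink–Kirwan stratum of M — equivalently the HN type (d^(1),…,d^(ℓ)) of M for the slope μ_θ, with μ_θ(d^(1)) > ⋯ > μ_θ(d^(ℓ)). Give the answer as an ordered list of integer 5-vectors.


Barcode: M ≅ I[1,5], I[2,2], I[2,4], I[5,5]^3. HN layers by μ_θ (5 steps, strictly decreasing):
  μ^(1)=7; μ^(2)=1; μ^(3)=-13/3; μ^(4)=-5; μ^(5)=-6

((0, 0, 0, 0, 4); (0, 0, 0, 2, 0); (1, 1, 1, 0, 0); (0, 1, 0, 0, 0); (0, 1, 1, 0, 0))


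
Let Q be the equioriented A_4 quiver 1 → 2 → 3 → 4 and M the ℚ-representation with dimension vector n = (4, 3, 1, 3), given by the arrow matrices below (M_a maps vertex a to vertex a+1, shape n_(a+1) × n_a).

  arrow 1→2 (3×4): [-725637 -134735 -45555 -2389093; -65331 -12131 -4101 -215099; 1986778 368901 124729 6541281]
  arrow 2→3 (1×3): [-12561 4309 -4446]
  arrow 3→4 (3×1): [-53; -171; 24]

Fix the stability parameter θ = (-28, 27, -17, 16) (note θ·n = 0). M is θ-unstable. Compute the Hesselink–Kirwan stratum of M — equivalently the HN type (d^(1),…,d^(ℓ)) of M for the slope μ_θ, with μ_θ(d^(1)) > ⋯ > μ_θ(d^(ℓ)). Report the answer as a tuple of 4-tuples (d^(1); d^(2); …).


Via rank(M_{q-1}∘⋯∘M_p): M ≅ I[1,1], I[1,2]^2, I[1,4], I[4,4]^2.
μ_θ-semistable layers: μ^(1)=27; μ^(2)=16; μ^(3)=5; μ^(4)=-28

((0, 2, 0, 0); (0, 0, 0, 3); (0, 1, 1, 0); (4, 0, 0, 0))


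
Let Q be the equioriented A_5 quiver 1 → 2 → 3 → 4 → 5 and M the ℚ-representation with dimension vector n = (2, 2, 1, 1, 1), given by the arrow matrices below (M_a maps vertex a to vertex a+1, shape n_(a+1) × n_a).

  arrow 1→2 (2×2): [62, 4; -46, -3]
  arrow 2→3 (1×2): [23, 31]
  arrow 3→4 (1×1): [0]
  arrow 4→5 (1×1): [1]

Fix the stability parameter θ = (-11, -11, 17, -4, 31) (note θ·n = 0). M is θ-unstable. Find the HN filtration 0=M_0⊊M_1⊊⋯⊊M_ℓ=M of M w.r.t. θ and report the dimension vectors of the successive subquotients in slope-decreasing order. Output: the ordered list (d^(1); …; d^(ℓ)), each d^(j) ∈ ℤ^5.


Interval decomposition of M: I[1,2], I[1,3], I[4,5].
HN type (ℓ=4): μ^(1)=31; μ^(2)=17; μ^(3)=-4; μ^(4)=-11

((0, 0, 0, 0, 1); (0, 0, 1, 0, 0); (0, 0, 0, 1, 0); (2, 2, 0, 0, 0))


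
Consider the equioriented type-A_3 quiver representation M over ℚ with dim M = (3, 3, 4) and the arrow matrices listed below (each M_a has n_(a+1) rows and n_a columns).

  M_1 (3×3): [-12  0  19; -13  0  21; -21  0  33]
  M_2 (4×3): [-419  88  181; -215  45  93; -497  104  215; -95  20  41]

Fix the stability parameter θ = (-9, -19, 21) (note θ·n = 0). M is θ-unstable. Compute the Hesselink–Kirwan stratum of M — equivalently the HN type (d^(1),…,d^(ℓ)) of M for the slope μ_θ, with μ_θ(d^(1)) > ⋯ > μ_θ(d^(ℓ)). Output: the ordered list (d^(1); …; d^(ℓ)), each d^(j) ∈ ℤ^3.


Interval decomposition of M: I[1,1], I[1,3]^2, I[2,2], I[3,3]^2.
HN type (ℓ=4): μ^(1)=21; μ^(2)=-9; μ^(3)=-14; μ^(4)=-19

((0, 0, 4); (1, 0, 0); (2, 2, 0); (0, 1, 0))


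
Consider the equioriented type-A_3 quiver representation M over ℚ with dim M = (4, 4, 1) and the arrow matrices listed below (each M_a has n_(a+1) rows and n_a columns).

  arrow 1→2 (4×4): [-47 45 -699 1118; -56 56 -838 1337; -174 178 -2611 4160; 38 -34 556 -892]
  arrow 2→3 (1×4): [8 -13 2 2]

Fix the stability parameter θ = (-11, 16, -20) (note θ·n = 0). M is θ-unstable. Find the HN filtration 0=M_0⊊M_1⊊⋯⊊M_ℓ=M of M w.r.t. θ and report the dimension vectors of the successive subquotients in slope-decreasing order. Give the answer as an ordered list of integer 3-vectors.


Interval decomposition of M: I[1,1], I[1,2]^2, I[1,3], I[2,2].
HN type (ℓ=3): μ^(1)=16; μ^(2)=-2; μ^(3)=-11

((0, 3, 0); (0, 1, 1); (4, 0, 0))


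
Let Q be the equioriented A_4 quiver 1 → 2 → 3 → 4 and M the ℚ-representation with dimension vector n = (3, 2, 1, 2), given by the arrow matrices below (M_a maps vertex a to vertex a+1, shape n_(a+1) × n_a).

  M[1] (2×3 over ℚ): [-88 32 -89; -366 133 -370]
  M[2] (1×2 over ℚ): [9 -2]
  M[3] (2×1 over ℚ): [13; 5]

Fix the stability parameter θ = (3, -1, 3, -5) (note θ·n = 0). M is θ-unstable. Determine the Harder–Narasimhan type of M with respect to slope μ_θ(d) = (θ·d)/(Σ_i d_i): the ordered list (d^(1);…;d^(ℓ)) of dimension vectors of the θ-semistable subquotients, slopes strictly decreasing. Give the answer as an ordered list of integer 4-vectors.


Interval decomposition of M: I[1,1], I[1,2], I[1,4], I[4,4].
HN type (ℓ=4): μ^(1)=3; μ^(2)=1; μ^(3)=0; μ^(4)=-5

((1, 0, 0, 0); (1, 1, 0, 0); (1, 1, 1, 1); (0, 0, 0, 1))


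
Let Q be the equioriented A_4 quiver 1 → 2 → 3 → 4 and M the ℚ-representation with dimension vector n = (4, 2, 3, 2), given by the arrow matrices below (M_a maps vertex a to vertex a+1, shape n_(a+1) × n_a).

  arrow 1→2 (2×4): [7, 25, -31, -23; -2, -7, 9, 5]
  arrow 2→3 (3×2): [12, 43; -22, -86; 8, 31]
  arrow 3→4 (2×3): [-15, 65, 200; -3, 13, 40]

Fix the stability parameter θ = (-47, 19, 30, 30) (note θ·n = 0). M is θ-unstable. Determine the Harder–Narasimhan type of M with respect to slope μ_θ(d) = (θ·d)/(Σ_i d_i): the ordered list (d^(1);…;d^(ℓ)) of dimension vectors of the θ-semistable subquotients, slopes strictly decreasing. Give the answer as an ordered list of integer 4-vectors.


Barcode: M ≅ I[1,1]^2, I[1,3], I[1,4], I[3,3], I[4,4]. HN layers by μ_θ (3 steps, strictly decreasing):
  μ^(1)=30; μ^(2)=19; μ^(3)=-47

((0, 0, 3, 2); (0, 2, 0, 0); (4, 0, 0, 0))


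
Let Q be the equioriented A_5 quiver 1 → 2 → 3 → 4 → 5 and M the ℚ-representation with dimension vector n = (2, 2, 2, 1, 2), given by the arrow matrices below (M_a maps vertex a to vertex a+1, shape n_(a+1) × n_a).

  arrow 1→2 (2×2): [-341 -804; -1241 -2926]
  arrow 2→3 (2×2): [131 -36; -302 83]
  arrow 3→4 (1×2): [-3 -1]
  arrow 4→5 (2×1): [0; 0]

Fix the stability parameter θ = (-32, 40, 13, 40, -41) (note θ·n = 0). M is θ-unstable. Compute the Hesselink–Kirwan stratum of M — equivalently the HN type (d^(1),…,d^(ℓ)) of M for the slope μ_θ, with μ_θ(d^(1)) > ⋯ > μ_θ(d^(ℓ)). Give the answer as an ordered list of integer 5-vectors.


Barcode: M ≅ I[1,3], I[1,4], I[5,5]^2. HN layers by μ_θ (4 steps, strictly decreasing):
  μ^(1)=40; μ^(2)=53/2; μ^(3)=-32; μ^(4)=-41

((0, 0, 0, 1, 0); (0, 2, 2, 0, 0); (2, 0, 0, 0, 0); (0, 0, 0, 0, 2))


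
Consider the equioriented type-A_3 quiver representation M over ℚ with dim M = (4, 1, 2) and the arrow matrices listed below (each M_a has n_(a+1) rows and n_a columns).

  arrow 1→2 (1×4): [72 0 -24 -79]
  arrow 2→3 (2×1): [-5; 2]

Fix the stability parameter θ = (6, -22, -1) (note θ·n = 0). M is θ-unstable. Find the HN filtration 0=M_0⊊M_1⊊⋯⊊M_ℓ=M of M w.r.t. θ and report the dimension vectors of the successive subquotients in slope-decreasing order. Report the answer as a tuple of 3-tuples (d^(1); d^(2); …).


Interval decomposition of M: I[1,1]^3, I[1,3], I[3,3].
HN type (ℓ=3): μ^(1)=6; μ^(2)=-1; μ^(3)=-8

((3, 0, 0); (0, 0, 2); (1, 1, 0))


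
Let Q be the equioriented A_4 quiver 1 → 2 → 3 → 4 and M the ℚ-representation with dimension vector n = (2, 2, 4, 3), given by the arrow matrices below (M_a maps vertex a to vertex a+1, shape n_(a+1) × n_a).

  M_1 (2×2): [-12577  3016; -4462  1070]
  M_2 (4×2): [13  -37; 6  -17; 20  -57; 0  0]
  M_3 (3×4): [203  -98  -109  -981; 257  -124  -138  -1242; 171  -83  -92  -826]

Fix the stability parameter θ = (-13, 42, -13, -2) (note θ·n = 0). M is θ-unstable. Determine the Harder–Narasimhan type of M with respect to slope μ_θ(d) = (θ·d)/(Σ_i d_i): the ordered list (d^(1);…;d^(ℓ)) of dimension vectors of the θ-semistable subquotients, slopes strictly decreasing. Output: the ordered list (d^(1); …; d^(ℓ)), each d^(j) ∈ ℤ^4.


Interval decomposition of M: I[1,4]^2, I[3,3], I[3,4].
HN type (ℓ=3): μ^(1)=9; μ^(2)=-2; μ^(3)=-13

((0, 2, 2, 2); (0, 0, 0, 1); (2, 0, 2, 0))


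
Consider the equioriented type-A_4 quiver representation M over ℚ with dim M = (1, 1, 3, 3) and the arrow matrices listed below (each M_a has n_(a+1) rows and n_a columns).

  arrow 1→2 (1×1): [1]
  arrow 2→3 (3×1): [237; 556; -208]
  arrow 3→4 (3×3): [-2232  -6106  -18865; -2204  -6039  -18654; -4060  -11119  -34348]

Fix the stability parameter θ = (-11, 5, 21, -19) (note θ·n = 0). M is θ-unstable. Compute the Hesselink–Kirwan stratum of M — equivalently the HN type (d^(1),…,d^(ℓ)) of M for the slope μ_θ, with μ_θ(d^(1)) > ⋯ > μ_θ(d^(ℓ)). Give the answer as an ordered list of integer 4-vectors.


Via rank(M_{q-1}∘⋯∘M_p): M ≅ I[1,3], I[3,4]^2, I[4,4].
μ_θ-semistable layers: μ^(1)=21; μ^(2)=5; μ^(3)=1; μ^(4)=-11; μ^(5)=-19

((0, 0, 1, 0); (0, 1, 0, 0); (0, 0, 2, 2); (1, 0, 0, 0); (0, 0, 0, 1))


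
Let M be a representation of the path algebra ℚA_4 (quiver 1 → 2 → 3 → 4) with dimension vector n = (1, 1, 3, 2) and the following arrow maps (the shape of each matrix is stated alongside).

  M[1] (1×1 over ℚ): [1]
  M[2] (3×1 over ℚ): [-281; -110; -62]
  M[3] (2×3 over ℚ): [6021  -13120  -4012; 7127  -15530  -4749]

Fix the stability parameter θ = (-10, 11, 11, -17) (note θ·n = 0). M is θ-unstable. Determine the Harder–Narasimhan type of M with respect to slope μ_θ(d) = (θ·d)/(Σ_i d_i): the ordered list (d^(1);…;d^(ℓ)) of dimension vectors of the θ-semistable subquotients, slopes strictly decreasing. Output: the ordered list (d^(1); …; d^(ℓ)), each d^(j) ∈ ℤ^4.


Barcode: M ≅ I[1,4], I[3,3], I[3,4]. HN layers by μ_θ (4 steps, strictly decreasing):
  μ^(1)=11; μ^(2)=5/3; μ^(3)=-3; μ^(4)=-10

((0, 0, 1, 0); (0, 1, 1, 1); (0, 0, 1, 1); (1, 0, 0, 0))


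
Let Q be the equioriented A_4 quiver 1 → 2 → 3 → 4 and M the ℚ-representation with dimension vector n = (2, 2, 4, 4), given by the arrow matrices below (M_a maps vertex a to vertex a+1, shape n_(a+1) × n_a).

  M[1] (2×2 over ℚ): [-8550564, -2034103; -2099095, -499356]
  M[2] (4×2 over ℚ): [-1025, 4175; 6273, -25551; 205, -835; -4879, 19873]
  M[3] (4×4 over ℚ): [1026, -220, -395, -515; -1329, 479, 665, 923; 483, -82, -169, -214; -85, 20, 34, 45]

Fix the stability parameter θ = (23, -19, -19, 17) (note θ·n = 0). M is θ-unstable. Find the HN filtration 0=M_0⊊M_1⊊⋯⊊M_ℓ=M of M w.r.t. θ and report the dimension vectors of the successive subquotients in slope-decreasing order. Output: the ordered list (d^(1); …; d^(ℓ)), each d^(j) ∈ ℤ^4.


Via rank(M_{q-1}∘⋯∘M_p): M ≅ I[1,2], I[1,3], I[3,4]^3, I[4,4].
μ_θ-semistable layers: μ^(1)=17; μ^(2)=2; μ^(3)=-5; μ^(4)=-19

((0, 0, 0, 4); (1, 1, 0, 0); (1, 1, 1, 0); (0, 0, 3, 0))


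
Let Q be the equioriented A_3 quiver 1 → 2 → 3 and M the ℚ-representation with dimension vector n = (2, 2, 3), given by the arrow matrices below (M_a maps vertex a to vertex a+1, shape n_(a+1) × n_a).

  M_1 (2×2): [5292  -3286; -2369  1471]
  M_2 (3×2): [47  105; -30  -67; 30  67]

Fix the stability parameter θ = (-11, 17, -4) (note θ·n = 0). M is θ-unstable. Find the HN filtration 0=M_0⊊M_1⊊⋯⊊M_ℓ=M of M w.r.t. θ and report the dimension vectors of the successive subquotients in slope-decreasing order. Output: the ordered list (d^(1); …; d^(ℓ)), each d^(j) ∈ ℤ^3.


Interval decomposition of M: I[1,3]^2, I[3,3].
HN type (ℓ=3): μ^(1)=13/2; μ^(2)=-4; μ^(3)=-11

((0, 2, 2); (0, 0, 1); (2, 0, 0))


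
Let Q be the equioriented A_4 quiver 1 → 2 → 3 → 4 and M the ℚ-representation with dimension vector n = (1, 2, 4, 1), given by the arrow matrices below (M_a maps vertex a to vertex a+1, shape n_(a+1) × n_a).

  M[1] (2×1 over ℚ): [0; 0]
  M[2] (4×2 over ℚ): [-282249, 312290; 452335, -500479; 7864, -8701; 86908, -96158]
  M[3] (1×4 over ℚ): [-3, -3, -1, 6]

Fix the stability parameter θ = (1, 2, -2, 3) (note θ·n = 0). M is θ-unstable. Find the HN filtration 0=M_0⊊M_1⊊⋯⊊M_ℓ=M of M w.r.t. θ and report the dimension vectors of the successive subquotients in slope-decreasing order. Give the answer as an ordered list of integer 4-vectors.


Barcode: M ≅ I[1,1], I[2,3], I[2,4], I[3,3]^2. HN layers by μ_θ (4 steps, strictly decreasing):
  μ^(1)=3; μ^(2)=1; μ^(3)=0; μ^(4)=-2

((0, 0, 0, 1); (1, 0, 0, 0); (0, 2, 2, 0); (0, 0, 2, 0))


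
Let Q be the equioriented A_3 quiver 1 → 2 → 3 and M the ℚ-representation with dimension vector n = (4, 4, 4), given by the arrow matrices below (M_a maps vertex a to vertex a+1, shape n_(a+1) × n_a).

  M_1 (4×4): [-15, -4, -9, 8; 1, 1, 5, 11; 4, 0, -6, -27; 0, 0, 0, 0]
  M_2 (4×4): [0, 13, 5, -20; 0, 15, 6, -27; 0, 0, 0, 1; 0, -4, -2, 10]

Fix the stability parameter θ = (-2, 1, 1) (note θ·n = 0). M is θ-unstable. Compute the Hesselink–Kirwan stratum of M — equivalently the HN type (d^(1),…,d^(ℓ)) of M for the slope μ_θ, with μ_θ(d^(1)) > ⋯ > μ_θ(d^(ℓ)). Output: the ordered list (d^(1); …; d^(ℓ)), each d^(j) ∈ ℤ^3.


Barcode: M ≅ I[1,1], I[1,2], I[1,3]^2, I[2,3], I[3,3]. HN layers by μ_θ (2 steps, strictly decreasing):
  μ^(1)=1; μ^(2)=-2

((0, 4, 4); (4, 0, 0))


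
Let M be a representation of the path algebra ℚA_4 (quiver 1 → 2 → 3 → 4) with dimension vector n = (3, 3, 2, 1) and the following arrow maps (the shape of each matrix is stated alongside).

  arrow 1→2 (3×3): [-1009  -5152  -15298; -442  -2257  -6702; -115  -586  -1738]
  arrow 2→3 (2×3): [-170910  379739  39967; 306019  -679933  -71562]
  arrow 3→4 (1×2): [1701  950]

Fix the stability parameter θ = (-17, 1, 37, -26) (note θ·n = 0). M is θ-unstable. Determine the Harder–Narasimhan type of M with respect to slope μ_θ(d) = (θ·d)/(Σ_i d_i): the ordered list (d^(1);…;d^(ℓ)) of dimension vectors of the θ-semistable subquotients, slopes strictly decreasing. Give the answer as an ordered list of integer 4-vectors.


Barcode: M ≅ I[1,1], I[1,2], I[1,4], I[2,3]. HN layers by μ_θ (4 steps, strictly decreasing):
  μ^(1)=37; μ^(2)=11/2; μ^(3)=1; μ^(4)=-17

((0, 0, 1, 0); (0, 0, 1, 1); (0, 3, 0, 0); (3, 0, 0, 0))


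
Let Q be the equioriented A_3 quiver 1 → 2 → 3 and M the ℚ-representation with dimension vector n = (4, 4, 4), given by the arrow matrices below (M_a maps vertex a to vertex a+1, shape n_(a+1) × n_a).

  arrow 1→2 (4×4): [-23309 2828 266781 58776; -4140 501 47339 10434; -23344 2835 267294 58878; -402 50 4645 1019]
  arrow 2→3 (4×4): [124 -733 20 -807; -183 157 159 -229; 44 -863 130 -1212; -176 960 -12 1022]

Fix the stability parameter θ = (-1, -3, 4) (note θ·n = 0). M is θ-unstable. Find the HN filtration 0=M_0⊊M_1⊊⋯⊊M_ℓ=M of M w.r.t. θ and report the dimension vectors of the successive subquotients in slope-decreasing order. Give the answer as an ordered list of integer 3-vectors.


Barcode: M ≅ I[1,2], I[1,3]^3, I[3,3]. HN layers by μ_θ (2 steps, strictly decreasing):
  μ^(1)=4; μ^(2)=-2

((0, 0, 4); (4, 4, 0))


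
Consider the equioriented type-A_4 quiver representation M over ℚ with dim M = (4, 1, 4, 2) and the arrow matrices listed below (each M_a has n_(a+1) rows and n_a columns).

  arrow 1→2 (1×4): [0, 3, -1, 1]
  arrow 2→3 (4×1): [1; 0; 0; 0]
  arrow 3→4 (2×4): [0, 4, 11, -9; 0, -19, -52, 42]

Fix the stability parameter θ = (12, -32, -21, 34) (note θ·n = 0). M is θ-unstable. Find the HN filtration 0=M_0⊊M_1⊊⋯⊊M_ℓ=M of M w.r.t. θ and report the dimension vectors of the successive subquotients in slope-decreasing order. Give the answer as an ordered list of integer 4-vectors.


Barcode: M ≅ I[1,1]^3, I[1,3], I[3,3], I[3,4]^2. HN layers by μ_θ (4 steps, strictly decreasing):
  μ^(1)=34; μ^(2)=12; μ^(3)=-41/3; μ^(4)=-21

((0, 0, 0, 2); (3, 0, 0, 0); (1, 1, 1, 0); (0, 0, 3, 0))


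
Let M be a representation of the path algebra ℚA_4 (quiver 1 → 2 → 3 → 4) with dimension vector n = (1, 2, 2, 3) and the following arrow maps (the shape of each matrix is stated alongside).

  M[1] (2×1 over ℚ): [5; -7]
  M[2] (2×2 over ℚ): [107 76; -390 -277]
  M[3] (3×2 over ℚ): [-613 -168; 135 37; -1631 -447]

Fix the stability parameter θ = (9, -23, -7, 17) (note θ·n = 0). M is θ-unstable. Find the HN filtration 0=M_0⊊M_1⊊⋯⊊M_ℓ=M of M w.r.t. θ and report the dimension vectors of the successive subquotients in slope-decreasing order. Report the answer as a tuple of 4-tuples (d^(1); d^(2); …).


Via rank(M_{q-1}∘⋯∘M_p): M ≅ I[1,4], I[2,4], I[4,4].
μ_θ-semistable layers: μ^(1)=17; μ^(2)=-7; μ^(3)=-23

((0, 0, 0, 3); (1, 1, 2, 0); (0, 1, 0, 0))


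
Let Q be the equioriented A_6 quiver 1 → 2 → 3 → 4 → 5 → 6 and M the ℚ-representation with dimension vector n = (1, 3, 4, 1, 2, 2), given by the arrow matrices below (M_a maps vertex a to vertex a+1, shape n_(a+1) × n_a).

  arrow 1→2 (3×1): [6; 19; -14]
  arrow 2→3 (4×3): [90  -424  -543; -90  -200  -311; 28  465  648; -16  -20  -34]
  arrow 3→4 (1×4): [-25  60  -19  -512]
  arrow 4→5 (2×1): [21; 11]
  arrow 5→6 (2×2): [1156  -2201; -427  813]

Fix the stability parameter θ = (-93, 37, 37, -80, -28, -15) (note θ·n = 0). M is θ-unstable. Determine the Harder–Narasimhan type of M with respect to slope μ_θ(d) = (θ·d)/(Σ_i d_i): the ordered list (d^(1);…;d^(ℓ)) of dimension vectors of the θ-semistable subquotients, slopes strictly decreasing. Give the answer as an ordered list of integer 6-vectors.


Barcode: M ≅ I[1,6], I[2,3]^2, I[3,3], I[5,6]. HN layers by μ_θ (5 steps, strictly decreasing):
  μ^(1)=37; μ^(2)=-49/5; μ^(3)=-15; μ^(4)=-28; μ^(5)=-93

((0, 2, 3, 0, 0, 0); (0, 1, 1, 1, 1, 1); (0, 0, 0, 0, 0, 1); (0, 0, 0, 0, 1, 0); (1, 0, 0, 0, 0, 0))


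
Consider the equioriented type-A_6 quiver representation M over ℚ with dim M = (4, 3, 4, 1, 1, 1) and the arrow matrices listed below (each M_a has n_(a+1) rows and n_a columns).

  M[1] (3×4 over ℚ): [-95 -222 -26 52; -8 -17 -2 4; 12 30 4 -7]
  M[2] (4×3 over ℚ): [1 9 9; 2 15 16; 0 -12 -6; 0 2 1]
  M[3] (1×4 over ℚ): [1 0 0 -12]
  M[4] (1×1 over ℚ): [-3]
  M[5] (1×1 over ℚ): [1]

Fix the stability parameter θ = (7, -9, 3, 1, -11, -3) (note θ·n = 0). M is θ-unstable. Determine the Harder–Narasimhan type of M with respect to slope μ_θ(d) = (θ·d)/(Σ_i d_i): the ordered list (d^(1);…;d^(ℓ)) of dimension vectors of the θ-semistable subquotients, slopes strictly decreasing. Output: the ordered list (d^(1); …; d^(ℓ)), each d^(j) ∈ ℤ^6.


Interval decomposition of M: I[1,1], I[1,3]^2, I[1,6], I[3,3].
HN type (ℓ=4): μ^(1)=7; μ^(2)=3; μ^(3)=-1; μ^(4)=-2

((1, 0, 0, 0, 0, 0); (0, 0, 3, 0, 0, 0); (2, 2, 0, 0, 0, 0); (1, 1, 1, 1, 1, 1))


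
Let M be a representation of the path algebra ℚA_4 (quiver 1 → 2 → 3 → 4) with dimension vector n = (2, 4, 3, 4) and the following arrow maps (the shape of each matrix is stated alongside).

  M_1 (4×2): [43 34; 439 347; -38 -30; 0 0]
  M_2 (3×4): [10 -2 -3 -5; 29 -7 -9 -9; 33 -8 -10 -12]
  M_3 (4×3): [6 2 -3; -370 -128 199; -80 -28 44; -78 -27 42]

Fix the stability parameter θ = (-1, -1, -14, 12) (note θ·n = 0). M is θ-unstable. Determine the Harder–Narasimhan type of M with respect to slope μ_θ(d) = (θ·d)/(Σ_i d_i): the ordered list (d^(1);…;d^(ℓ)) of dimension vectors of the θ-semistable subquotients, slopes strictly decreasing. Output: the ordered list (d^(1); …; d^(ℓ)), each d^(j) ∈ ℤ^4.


Interval decomposition of M: I[1,4]^2, I[2,2], I[2,3], I[4,4]^2.
HN type (ℓ=4): μ^(1)=12; μ^(2)=-1; μ^(3)=-16/3; μ^(4)=-15/2

((0, 0, 0, 4); (0, 1, 0, 0); (2, 2, 2, 0); (0, 1, 1, 0))


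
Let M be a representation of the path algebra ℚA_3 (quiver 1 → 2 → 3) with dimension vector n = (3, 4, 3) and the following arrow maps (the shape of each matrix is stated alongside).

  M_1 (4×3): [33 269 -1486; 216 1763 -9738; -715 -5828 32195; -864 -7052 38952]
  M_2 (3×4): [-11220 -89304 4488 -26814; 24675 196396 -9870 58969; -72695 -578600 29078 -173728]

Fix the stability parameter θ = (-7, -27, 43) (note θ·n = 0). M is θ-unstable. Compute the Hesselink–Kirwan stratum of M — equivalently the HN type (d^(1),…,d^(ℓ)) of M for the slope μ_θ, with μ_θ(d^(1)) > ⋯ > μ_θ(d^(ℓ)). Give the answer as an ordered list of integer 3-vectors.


Interval decomposition of M: I[1,2]^2, I[1,3], I[2,3], I[3,3].
HN type (ℓ=3): μ^(1)=43; μ^(2)=-17; μ^(3)=-27

((0, 0, 3); (3, 3, 0); (0, 1, 0))


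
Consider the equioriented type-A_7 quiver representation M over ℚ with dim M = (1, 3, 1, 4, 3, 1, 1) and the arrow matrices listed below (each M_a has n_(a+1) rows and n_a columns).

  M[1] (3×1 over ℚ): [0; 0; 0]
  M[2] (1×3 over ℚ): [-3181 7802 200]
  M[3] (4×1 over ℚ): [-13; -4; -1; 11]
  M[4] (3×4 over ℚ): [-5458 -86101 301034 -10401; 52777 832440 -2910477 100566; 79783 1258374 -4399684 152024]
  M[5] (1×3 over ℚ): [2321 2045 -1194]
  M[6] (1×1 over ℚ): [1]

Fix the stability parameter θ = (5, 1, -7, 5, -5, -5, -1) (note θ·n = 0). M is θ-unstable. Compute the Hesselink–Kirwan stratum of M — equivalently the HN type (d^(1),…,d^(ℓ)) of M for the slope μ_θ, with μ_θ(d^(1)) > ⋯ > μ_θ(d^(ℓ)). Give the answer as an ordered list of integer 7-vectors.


Barcode: M ≅ I[1,1], I[2,2]^2, I[2,7], I[4,4], I[4,5]^2. HN layers by μ_θ (6 steps, strictly decreasing):
  μ^(1)=5; μ^(2)=1; μ^(3)=0; μ^(4)=-1; μ^(5)=-5/3; μ^(6)=-3

((1, 0, 0, 1, 0, 0, 0); (0, 2, 0, 0, 0, 0, 0); (0, 0, 0, 2, 2, 0, 0); (0, 0, 0, 0, 0, 0, 1); (0, 0, 0, 1, 1, 1, 0); (0, 1, 1, 0, 0, 0, 0))
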